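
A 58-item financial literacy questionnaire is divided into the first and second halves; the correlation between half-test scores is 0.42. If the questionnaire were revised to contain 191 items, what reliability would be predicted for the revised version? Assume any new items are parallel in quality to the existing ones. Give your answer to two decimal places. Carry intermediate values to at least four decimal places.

0.83

Spearman-Brown correction (n = 2): r_full = 2·0.42/(1 + 0.42) = 0.5915
Length factor from 58 to 191 items: n = 191/58 = 3.2931
r_new = n·r_full / (1 + (n − 1)·r_full) = 1.9479 / 2.3564 ≈ 0.8266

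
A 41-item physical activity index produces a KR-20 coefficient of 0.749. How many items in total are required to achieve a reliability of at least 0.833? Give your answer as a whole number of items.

69

Spearman-Brown solved for the length factor n:
n = r*(1 − r) / [ r (1 − r*) ]
n = 0.833 × (1 − 0.749) / [ 0.749 × (1 − 0.833) ]
n = 0.209083 / 0.125083 ≈ 1.6716
Items needed = n × 41 = 1.6716 × 41 ≈ 68.54 → round up to 69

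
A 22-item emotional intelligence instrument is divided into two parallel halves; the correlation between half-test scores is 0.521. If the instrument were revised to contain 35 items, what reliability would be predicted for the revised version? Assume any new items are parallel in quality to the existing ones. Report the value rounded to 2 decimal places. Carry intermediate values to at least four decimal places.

First correct the split-half correlation to full-test reliability: r_full = 2 × 0.521 / (1 + 0.521) ≈ 0.6851
Then adjust to 35 items: n = 35/22 = 1.5909
r_new = n·r_full / (1 + (n − 1)·r_full) = 1.0899 / 1.4048 ≈ 0.7758

0.78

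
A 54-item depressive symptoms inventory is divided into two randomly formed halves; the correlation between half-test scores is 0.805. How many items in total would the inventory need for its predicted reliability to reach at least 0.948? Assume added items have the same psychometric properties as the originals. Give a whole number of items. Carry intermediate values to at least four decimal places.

Corrected full-test reliability: r_full = 2 × 0.805 / (1 + 0.805) ≈ 0.8920
n = r_tgt(1 − r_full) / [r_full(1 − r_tgt)] = 0.948 × 0.1080 / (0.8920 × 0.052) ≈ 2.2073
Required items = 2.2073 × 54 = 119.19, so 120 items.

120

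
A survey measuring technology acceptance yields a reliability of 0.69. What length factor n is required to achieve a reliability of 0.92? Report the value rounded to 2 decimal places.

5.17

Spearman-Brown solved for the length factor n:
n = r*(1 − r) / [ r (1 − r*) ]
n = 0.92(1 − 0.69) / [0.69(1 − 0.92)]
  = 0.2852 / 0.0552 = 5.1667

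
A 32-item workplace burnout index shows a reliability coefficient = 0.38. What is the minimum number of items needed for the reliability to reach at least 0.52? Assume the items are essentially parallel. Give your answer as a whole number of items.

57

Invert Spearman-Brown to solve for n:
n = r_target (1 − r_old) / [ r_old (1 − r_target) ]
n = 0.52 × (1 − 0.38) / [ 0.38 × (1 − 0.52) ]
  = 0.3224 / 0.1824 = 1.7675
So the test needs 1.7675 × 32 ≈ 56.56 items; rounding up, 57.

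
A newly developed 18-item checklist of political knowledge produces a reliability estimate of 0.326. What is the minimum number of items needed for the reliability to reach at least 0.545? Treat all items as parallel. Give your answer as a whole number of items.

n = 0.545(1 − 0.326) / [0.326(1 − 0.545)]
n = 0.367330 / 0.148330 ≈ 2.4764
So the test needs 2.4764 × 18 ≈ 44.58 items; rounding up, 45.

45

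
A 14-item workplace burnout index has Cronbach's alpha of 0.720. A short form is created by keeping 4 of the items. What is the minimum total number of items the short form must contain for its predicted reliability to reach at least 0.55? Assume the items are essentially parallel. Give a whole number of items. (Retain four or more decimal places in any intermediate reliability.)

7

Short-form reliability: n = 4/14 = 0.2857; r_4 = n·r/(1+(n−1)r) ≈ 0.4235
Then solve for n' with r_old = 0.4235, r_target = 0.55: n' = 0.55(1 − 0.4235)/[0.4235(1 − 0.55)] = 1.6638
Items = 1.6638 × 4 ≈ 6.66 → 7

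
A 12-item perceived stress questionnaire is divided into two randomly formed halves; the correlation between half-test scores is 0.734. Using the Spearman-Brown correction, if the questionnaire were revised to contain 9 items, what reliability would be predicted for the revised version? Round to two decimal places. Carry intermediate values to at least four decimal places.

0.81

Spearman-Brown correction (n = 2): r_full = 2·0.734/(1 + 0.734) = 0.8466
Length factor from 12 to 9 items: n = 9/12 = 0.7500
r_new = n·r_full / (1 + (n − 1)·r_full) = 0.6350 / 0.7883 ≈ 0.8055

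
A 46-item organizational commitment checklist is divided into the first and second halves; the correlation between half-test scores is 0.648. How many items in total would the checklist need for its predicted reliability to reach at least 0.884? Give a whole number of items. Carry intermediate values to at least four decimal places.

96

r_full = 2(0.648)/(1 + 0.648) = 0.7864
n = r_tgt(1 − r_full) / [r_full(1 − r_tgt)] = 0.884 × 0.2136 / (0.7864 × 0.116) ≈ 2.0699
Items = 2.0699 × 46 ≈ 95.22 → 96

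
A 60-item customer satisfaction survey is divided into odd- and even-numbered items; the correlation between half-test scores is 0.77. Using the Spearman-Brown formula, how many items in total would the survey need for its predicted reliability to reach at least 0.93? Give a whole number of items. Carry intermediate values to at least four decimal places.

Corrected full-test reliability: r_full = 2 × 0.77 / (1 + 0.77) ≈ 0.8701
n = r_tgt(1 − r_full) / [r_full(1 − r_tgt)] = 0.93 × 0.1299 / (0.8701 × 0.07) ≈ 1.9835
Items = 1.9835 × 60 ≈ 119.01 → 120

120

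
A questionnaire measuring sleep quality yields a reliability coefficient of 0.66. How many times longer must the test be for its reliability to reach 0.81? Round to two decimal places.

2.20

Rearranging the Spearman-Brown formula for n,
n = r*(1 − r) / [ r (1 − r*) ]
n = 0.81(1 − 0.66) / [0.66(1 − 0.81)]
  = 0.2754 / 0.1254 = 2.1962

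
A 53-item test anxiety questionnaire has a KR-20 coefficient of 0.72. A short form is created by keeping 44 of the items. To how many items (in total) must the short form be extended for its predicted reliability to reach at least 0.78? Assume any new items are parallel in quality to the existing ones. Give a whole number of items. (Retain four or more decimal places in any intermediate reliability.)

First, r for the 44-item form: n = 44/53 = 0.8302, so r_44 = 0.8302·0.72/(1 + (0.8302 − 1)·0.72) = 0.6810
Length factor from the short form to reach 0.78: n' = 0.78(1 − 0.6810) / [0.6810(1 − 0.78)] ≈ 1.6608
Total items = 1.6608 × 44 = 73.08, rounded up to 74.

74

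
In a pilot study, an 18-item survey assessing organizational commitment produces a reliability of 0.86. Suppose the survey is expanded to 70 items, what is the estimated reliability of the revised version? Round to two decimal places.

0.96

n = 70/18 = 3.8889
r_new = (3.8889 × 0.86) / (1 + (3.8889 − 1) × 0.86)
     = 3.3445 / 3.4845 = 0.9598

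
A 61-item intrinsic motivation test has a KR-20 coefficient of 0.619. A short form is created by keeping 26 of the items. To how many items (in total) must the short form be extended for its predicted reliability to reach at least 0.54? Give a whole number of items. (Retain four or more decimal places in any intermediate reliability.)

First, r for the 26-item form: n = 26/61 = 0.4262, so r_26 = 0.4262·0.619/(1 + (0.4262 − 1)·0.619) = 0.4091
Length factor from the short form to reach 0.54: n' = 0.54(1 − 0.4091) / [0.4091(1 − 0.54)] ≈ 1.6956
Items = 1.6956 × 26 ≈ 44.09 → 45

45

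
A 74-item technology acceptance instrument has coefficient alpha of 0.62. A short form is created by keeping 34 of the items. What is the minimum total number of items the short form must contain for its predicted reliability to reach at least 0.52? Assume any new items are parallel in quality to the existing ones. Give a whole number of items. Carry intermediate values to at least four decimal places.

50

Short-form reliability: n = 34/74 = 0.4595; r_34 = n·r/(1+(n−1)r) ≈ 0.4285
Length factor from the short form to reach 0.52: n' = 0.52(1 − 0.4285) / [0.4285(1 − 0.52)] ≈ 1.4449
Total items = 1.4449 × 34 = 49.13, rounded up to 50.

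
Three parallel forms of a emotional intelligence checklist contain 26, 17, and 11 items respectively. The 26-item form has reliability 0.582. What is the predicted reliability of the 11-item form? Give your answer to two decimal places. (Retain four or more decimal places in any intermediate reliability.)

0.37

The 17-item form is not needed; work directly from the 26-item form with n = 11/26 = 0.4231.
r_{11} = n·r / (1 + (n − 1)·r) = 0.2462 / 0.6642 ≈ 0.3707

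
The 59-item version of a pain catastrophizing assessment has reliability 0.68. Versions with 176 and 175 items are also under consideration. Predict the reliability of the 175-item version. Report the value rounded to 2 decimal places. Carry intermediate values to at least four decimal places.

The 176-item form is not needed; work directly from the 59-item form with n = 175/59 = 2.9661.
r_{175} = n·r / (1 + (n − 1)·r) = 2.0169 / 2.3369 ≈ 0.8631

0.86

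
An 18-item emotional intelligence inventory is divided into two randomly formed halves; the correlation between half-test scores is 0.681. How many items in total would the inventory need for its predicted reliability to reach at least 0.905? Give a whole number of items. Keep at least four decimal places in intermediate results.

41

Corrected full-test reliability: r_full = 2 × 0.681 / (1 + 0.681) ≈ 0.8102
Solve Spearman-Brown for n: n = 0.905(1 − 0.8102) / [0.8102(1 − 0.905)] = 2.2317
Required items = 2.2317 × 18 = 40.17, so 41 items.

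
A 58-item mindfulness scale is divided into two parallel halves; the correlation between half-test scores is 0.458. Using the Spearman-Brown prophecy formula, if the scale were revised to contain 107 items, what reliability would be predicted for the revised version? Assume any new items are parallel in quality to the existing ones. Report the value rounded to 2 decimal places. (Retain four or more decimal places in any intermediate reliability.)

0.76

First correct the split-half correlation to full-test reliability: r_full = 2 × 0.458 / (1 + 0.458) ≈ 0.6283
Then adjust to 107 items: n = 107/58 = 1.8448
r_new = n·r_full / (1 + (n − 1)·r_full) = 1.1591 / 1.5308 ≈ 0.7572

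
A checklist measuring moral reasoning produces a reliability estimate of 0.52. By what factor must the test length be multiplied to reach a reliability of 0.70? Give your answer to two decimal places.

Rearranging the Spearman-Brown formula for n,
n = r_target (1 − r_old) / [ r_old (1 − r_target) ]
n = 0.70 × (1 − 0.52) / [ 0.52 × (1 − 0.70) ]
n = 0.3360 / 0.1560 ≈ 2.1538

2.15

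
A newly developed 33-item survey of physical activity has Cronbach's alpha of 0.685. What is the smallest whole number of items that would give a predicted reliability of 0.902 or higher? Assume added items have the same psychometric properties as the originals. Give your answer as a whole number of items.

Rearranging the Spearman-Brown formula for n,
n = r_target (1 − r_old) / [ r_old (1 − r_target) ]
n = 0.902(1 − 0.685) / [0.685(1 − 0.902)]
n = 0.284130 / 0.067130 ≈ 4.2325
So the test needs 4.2325 × 33 ≈ 139.67 items; rounding up, 140.

140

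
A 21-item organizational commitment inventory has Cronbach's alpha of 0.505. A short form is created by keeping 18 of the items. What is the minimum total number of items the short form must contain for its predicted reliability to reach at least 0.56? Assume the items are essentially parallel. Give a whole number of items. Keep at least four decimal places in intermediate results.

Short-form reliability: n = 18/21 = 0.8571; r_18 = n·r/(1+(n−1)r) ≈ 0.4665
Then solve for n' with r_old = 0.4665, r_target = 0.56: n' = 0.56(1 − 0.4665)/[0.4665(1 − 0.56)] = 1.4555
Items = 1.4555 × 18 ≈ 26.20 → 27

27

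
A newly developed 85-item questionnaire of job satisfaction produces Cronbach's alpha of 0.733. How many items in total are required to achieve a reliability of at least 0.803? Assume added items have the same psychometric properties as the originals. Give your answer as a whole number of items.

Spearman-Brown solved for the length factor n:
n = r*(1 − r) / [ r (1 − r*) ]
n = 0.803(1 − 0.733) / [0.733(1 − 0.803)]
  = 0.214401 / 0.144401 = 1.4848
Items needed = n × 85 = 1.4848 × 85 ≈ 126.21 → round up to 127

127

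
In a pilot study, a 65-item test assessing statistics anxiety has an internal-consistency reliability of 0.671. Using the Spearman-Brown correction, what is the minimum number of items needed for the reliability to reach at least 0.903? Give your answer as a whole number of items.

Rearranging the Spearman-Brown formula for n,
n = r_target (1 − r_old) / [ r_old (1 − r_target) ]
n = 0.903 × (1 − 0.671) / [ 0.671 × (1 − 0.903) ]
n = 0.297087 / 0.065087 ≈ 4.5645
Items needed = n × 65 = 4.5645 × 65 ≈ 296.69 → round up to 297

297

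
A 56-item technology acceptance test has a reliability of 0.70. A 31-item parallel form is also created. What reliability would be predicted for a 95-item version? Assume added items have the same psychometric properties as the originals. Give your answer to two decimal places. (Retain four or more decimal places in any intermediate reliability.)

0.80

The 31-item form is not needed; work directly from the 56-item form with n = 95/56 = 1.6964.
r_{95} = n·r / (1 + (n − 1)·r) = 1.1875 / 1.4875 ≈ 0.7983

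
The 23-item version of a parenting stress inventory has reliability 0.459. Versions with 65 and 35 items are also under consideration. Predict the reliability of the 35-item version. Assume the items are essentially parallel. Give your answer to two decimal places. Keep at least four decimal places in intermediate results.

Only the ratio of lengths matters: n = 35/23 = 1.5217
r_{35} = n·r / (1 + (n − 1)·r) = 0.6985 / 1.2395 ≈ 0.5635

0.56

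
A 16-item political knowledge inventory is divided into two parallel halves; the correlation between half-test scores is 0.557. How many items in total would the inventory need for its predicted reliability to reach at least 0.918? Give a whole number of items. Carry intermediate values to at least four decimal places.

Corrected full-test reliability: r_full = 2 × 0.557 / (1 + 0.557) ≈ 0.7155
n = r_tgt(1 − r_full) / [r_full(1 − r_tgt)] = 0.918 × 0.2845 / (0.7155 × 0.082) ≈ 4.4514
Items = 4.4514 × 16 ≈ 71.22 → 72

72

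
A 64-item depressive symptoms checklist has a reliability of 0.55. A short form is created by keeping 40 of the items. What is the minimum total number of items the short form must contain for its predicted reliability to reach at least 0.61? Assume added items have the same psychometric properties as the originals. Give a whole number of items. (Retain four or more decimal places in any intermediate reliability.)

82

First, r for the 40-item form: n = 40/64 = 0.6250, so r_40 = 0.6250·0.55/(1 + (0.6250 − 1)·0.55) = 0.4331
Length factor from the short form to reach 0.61: n' = 0.61(1 − 0.4331) / [0.4331(1 − 0.61)] ≈ 2.0473
Total items = 2.0473 × 40 = 81.89, rounded up to 82.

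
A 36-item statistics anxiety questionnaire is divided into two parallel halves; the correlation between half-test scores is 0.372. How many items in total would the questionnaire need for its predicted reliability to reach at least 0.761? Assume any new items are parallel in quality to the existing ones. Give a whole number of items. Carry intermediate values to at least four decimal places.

r_full = 2(0.372)/(1 + 0.372) = 0.5423
n = r_tgt(1 − r_full) / [r_full(1 − r_tgt)] = 0.761 × 0.4577 / (0.5423 × 0.239) ≈ 2.6874
Items = 2.6874 × 36 ≈ 96.75 → 97

97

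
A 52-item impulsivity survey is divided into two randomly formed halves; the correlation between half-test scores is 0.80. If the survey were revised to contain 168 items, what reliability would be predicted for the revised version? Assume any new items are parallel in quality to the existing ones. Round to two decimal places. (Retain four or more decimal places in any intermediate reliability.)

Spearman-Brown correction (n = 2): r_full = 2·0.80/(1 + 0.80) = 0.8889
Length factor from 52 to 168 items: n = 168/52 = 3.2308
r_new = n·r_full / (1 + (n − 1)·r_full) = 2.8719 / 2.9830 ≈ 0.9628

0.96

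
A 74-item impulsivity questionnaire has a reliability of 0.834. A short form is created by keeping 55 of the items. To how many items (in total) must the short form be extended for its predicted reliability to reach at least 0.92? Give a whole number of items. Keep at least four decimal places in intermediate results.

First, r for the 55-item form: n = 55/74 = 0.7432, so r_55 = 0.7432·0.834/(1 + (0.7432 − 1)·0.834) = 0.7888
Then solve for n' with r_old = 0.7888, r_target = 0.92: n' = 0.92(1 − 0.7888)/[0.7888(1 − 0.92)] = 3.0791
Total items = 3.0791 × 55 = 169.35, rounded up to 170.

170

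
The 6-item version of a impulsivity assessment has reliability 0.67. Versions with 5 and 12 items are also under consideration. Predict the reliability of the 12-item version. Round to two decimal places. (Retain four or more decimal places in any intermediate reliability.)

Only the ratio of lengths matters: n = 12/6 = 2.0000
r_{12} = n·r / (1 + (n − 1)·r) = 1.3400 / 1.6700 ≈ 0.8024

0.80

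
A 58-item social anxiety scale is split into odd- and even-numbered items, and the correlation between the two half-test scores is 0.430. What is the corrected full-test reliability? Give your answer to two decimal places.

0.60

The full test is twice the length of either half (n = 2).
r_full = 2(0.430) / (1 + 0.430)
r_full = 0.8600 / 1.4300 ≈ 0.6014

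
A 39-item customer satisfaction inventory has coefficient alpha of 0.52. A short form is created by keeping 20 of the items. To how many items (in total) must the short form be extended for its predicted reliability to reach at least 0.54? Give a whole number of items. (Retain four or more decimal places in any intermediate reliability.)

Short-form reliability: n = 20/39 = 0.5128; r_20 = n·r/(1+(n−1)r) ≈ 0.3571
Length factor from the short form to reach 0.54: n' = 0.54(1 − 0.3571) / [0.3571(1 − 0.54)] ≈ 2.1134
Total items = 2.1134 × 20 = 42.27, rounded up to 43.

43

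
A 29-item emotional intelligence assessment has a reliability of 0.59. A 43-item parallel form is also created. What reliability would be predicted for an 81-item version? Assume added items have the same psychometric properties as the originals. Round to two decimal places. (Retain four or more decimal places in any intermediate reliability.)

0.80

Only the ratio of lengths matters: n = 81/29 = 2.7931
r_{81} = n·r / (1 + (n − 1)·r) = 1.6479 / 2.0579 ≈ 0.8008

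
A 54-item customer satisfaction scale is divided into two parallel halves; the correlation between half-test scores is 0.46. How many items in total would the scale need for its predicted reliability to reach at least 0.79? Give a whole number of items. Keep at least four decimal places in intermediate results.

120

Corrected full-test reliability: r_full = 2 × 0.46 / (1 + 0.46) ≈ 0.6301
n = r_tgt(1 − r_full) / [r_full(1 − r_tgt)] = 0.79 × 0.3699 / (0.6301 × 0.21) ≈ 2.2084
Items = 2.2084 × 54 ≈ 119.25 → 120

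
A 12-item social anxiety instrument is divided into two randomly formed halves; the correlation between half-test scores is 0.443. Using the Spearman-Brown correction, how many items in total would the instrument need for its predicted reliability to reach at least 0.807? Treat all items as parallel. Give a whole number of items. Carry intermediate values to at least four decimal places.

r_full = 2(0.443)/(1 + 0.443) = 0.6140
n = r_tgt(1 − r_full) / [r_full(1 − r_tgt)] = 0.807 × 0.3860 / (0.6140 × 0.193) ≈ 2.6287
Items = 2.6287 × 12 ≈ 31.54 → 32

32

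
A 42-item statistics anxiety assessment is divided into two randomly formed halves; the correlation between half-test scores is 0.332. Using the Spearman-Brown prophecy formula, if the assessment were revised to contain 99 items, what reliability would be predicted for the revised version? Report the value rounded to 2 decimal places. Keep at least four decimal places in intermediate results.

First correct the split-half correlation to full-test reliability: r_full = 2 × 0.332 / (1 + 0.332) ≈ 0.4985
Then adjust to 99 items: n = 99/42 = 2.3571
r_new = n·r_full / (1 + (n − 1)·r_full) = 1.1750 / 1.6765 ≈ 0.7009

0.70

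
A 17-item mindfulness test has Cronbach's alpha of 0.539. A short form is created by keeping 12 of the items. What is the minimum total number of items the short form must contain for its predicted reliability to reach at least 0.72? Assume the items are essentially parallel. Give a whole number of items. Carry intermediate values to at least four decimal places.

First, r for the 12-item form: n = 12/17 = 0.7059, so r_12 = 0.7059·0.539/(1 + (0.7059 − 1)·0.539) = 0.4522
Then solve for n' with r_old = 0.4522, r_target = 0.72: n' = 0.72(1 − 0.4522)/[0.4522(1 − 0.72)] = 3.1151
Total items = 3.1151 × 12 = 37.38, rounded up to 38.

38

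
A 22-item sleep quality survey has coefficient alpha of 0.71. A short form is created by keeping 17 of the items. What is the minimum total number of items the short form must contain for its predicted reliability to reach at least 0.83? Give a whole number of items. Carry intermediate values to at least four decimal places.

First, r for the 17-item form: n = 17/22 = 0.7727, so r_17 = 0.7727·0.71/(1 + (0.7727 − 1)·0.71) = 0.6542
Length factor from the short form to reach 0.83: n' = 0.83(1 − 0.6542) / [0.6542(1 − 0.83)] ≈ 2.5807
Total items = 2.5807 × 17 = 43.87, rounded up to 44.

44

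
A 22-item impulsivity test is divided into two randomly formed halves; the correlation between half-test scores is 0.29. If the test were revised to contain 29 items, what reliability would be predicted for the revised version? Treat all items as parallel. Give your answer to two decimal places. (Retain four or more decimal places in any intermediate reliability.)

First correct the split-half correlation to full-test reliability: r_full = 2 × 0.29 / (1 + 0.29) ≈ 0.4496
Then adjust to 29 items: n = 29/22 = 1.3182
r_new = n·r_full / (1 + (n − 1)·r_full) = 0.5927 / 1.1431 ≈ 0.5185

0.52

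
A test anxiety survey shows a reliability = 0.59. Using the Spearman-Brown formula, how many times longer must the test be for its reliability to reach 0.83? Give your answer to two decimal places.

Rearranging the Spearman-Brown formula for n,
n = r_target (1 − r_old) / [ r_old (1 − r_target) ]
n = 0.83 × (1 − 0.59) / [ 0.59 × (1 − 0.83) ]
n = 0.3403 / 0.1003 ≈ 3.3928

3.39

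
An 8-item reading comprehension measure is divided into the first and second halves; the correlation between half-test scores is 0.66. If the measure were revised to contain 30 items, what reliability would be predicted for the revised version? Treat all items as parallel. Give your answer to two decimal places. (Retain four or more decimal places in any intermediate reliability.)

0.94

Spearman-Brown correction (n = 2): r_full = 2·0.66/(1 + 0.66) = 0.7952
Length factor from 8 to 30 items: n = 30/8 = 3.7500
r_new = n·r_full / (1 + (n − 1)·r_full) = 2.9820 / 3.1868 ≈ 0.9357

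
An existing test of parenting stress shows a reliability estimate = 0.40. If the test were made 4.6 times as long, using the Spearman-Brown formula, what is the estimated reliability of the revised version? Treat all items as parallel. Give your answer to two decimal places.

0.75

By Spearman-Brown, r_new = n r / (1 + (n − 1) r).
r_new = 4.6·0.40 / [1 + (4.6 − 1)·0.40]
r_new = 1.8400 / 2.4400 ≈ 0.7541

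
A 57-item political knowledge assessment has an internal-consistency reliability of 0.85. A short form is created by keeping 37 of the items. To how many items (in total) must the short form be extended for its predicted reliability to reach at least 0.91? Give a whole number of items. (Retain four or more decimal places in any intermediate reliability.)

102

First, r for the 37-item form: n = 37/57 = 0.6491, so r_37 = 0.6491·0.85/(1 + (0.6491 − 1)·0.85) = 0.7862
Then solve for n' with r_old = 0.7862, r_target = 0.91: n' = 0.91(1 − 0.7862)/[0.7862(1 − 0.91)] = 2.7496
Items = 2.7496 × 37 ≈ 101.74 → 102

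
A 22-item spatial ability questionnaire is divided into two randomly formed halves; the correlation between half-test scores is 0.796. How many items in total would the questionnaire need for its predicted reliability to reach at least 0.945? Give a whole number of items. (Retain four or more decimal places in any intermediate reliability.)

r_full = 2(0.796)/(1 + 0.796) = 0.8864
Solve Spearman-Brown for n: n = 0.945(1 − 0.8864) / [0.8864(1 − 0.945)] = 2.2020
Required items = 2.2020 × 22 = 48.44, so 49 items.

49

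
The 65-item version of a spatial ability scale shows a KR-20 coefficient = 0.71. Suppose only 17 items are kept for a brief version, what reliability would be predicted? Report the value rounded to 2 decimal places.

0.39

Length ratio n = 17/65 = 0.2615
Spearman-Brown: r_new = n·r / (1 + (n − 1)·r)
r_new = (0.2615 × 0.71) / (1 + (0.2615 − 1) × 0.71)
r_new = 0.1857 / 0.4757 ≈ 0.3904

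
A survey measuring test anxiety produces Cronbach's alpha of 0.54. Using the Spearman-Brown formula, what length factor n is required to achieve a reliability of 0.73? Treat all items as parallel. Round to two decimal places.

2.30

Spearman-Brown solved for the length factor n:
n = r*(1 − r) / [ r (1 − r*) ]
n = 0.73 × (1 − 0.54) / [ 0.54 × (1 − 0.73) ]
n = 0.3358 / 0.1458 ≈ 2.3032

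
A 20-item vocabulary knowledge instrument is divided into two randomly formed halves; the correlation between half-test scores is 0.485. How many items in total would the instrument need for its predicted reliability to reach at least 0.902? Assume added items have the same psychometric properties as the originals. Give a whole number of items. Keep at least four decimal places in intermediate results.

98

r_full = 2(0.485)/(1 + 0.485) = 0.6532
Solve Spearman-Brown for n: n = 0.902(1 − 0.6532) / [0.6532(1 − 0.902)] = 4.8867
Items = 4.8867 × 20 ≈ 97.73 → 98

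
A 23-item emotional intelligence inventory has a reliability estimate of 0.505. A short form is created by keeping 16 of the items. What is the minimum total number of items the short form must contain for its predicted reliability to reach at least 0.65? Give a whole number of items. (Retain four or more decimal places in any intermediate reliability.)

42

Short-form reliability: n = 16/23 = 0.6957; r_16 = n·r/(1+(n−1)r) ≈ 0.4151
Length factor from the short form to reach 0.65: n' = 0.65(1 − 0.4151) / [0.4151(1 − 0.65)] ≈ 2.6168
Items = 2.6168 × 16 ≈ 41.87 → 42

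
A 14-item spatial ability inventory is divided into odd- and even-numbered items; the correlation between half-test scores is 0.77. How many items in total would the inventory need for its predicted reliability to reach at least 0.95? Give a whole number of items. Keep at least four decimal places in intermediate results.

Corrected full-test reliability: r_full = 2 × 0.77 / (1 + 0.77) ≈ 0.8701
n = r_tgt(1 − r_full) / [r_full(1 − r_tgt)] = 0.95 × 0.1299 / (0.8701 × 0.05) ≈ 2.8366
Items = 2.8366 × 14 ≈ 39.71 → 40

40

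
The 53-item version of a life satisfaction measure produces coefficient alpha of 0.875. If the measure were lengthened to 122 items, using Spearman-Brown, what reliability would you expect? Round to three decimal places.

0.942

The new length is 122/53 = 2.3019 times the old.
Spearman-Brown: r_new = n·r / (1 + (n − 1)·r)
r_new = (2.3019 × 0.875) / (1 + (2.3019 − 1) × 0.875)
     = 2.0142 / 2.1392 = 0.9416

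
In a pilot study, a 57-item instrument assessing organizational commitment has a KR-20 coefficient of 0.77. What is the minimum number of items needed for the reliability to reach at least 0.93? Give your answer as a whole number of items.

Spearman-Brown solved for the length factor n:
n = r*(1 − r) / [ r (1 − r*) ]
n = 0.93 × (1 − 0.77) / [ 0.77 × (1 − 0.93) ]
  = 0.2139 / 0.0539 = 3.9685
Items needed = n × 57 = 3.9685 × 57 ≈ 226.20 → round up to 227

227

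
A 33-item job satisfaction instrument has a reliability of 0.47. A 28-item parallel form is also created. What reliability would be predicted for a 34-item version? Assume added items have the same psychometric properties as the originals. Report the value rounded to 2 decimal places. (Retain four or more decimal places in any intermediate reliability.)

0.48

The 28-item form is not needed; work directly from the 33-item form with n = 34/33 = 1.0303.
r_{34} = n·r / (1 + (n − 1)·r) = 0.4842 / 1.0142 ≈ 0.4774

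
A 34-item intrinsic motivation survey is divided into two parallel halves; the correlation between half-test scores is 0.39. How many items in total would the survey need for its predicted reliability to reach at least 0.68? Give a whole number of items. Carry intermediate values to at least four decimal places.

57

r_full = 2(0.39)/(1 + 0.39) = 0.5612
Solve Spearman-Brown for n: n = 0.68(1 − 0.5612) / [0.5612(1 − 0.68)] = 1.6615
Items = 1.6615 × 34 ≈ 56.49 → 57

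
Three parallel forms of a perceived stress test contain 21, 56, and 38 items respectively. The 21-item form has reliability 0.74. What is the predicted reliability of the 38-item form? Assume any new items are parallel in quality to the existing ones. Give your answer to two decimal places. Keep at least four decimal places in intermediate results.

0.84

Only the ratio of lengths matters: n = 38/21 = 1.8095
r_{38} = n·r / (1 + (n − 1)·r) = 1.3390 / 1.5990 ≈ 0.8374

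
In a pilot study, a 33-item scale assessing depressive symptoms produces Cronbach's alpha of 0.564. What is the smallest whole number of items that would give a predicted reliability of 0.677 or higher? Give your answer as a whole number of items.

54

Rearranging the Spearman-Brown formula for n,
n = r*(1 − r) / [ r (1 − r*) ]
n = [0.677 × 0.436] / [0.564 × 0.323]
n = 0.295172 / 0.182172 ≈ 1.6203
Items needed = n × 33 = 1.6203 × 33 ≈ 53.47 → round up to 54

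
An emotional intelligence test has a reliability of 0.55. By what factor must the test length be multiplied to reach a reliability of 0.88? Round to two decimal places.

6.00

n = 0.88(1 − 0.55) / [0.55(1 − 0.88)]
  = 0.3960 / 0.0660 = 6.0000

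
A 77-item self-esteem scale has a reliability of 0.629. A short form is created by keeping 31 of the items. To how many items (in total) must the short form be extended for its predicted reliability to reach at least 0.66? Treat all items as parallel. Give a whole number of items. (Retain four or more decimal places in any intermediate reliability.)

First, r for the 31-item form: n = 31/77 = 0.4026, so r_31 = 0.4026·0.629/(1 + (0.4026 − 1)·0.629) = 0.4057
Length factor from the short form to reach 0.66: n' = 0.66(1 − 0.4057) / [0.4057(1 − 0.66)] ≈ 2.8436
Items = 2.8436 × 31 ≈ 88.15 → 89

89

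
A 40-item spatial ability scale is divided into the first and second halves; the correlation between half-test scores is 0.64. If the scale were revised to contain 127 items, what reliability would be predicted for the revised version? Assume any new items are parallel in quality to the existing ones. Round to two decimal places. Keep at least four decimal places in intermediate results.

Spearman-Brown correction (n = 2): r_full = 2·0.64/(1 + 0.64) = 0.7805
Length factor from 40 to 127 items: n = 127/40 = 3.1750
r_new = n·r_full / (1 + (n − 1)·r_full) = 2.4781 / 2.6976 ≈ 0.9186

0.92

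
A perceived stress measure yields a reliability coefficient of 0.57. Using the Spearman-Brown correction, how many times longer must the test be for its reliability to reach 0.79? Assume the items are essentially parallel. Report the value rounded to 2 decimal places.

Invert Spearman-Brown to solve for n:
n = r*(1 − r) / [ r (1 − r*) ]
n = 0.79(1 − 0.57) / [0.57(1 − 0.79)]
n = 0.3397 / 0.1197 ≈ 2.8379

2.84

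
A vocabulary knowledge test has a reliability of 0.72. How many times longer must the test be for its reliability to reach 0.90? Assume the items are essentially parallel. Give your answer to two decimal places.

Spearman-Brown solved for the length factor n:
n = r_target (1 − r_old) / [ r_old (1 − r_target) ]
n = 0.90 × (1 − 0.72) / [ 0.72 × (1 − 0.90) ]
n = 0.2520 / 0.0720 ≈ 3.5000

3.50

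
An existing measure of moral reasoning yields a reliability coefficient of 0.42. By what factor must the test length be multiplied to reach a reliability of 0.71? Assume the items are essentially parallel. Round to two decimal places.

3.38

Rearranging the Spearman-Brown formula for n,
n = r*(1 − r) / [ r (1 − r*) ]
n = [0.71 × 0.58] / [0.42 × 0.29]
n = 0.4118 / 0.1218 ≈ 3.3810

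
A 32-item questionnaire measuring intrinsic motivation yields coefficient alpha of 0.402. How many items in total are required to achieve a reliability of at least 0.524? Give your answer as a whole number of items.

n = 0.524(1 − 0.402) / [0.402(1 − 0.524)]
  = 0.313352 / 0.191352 = 1.6376
So the test needs 1.6376 × 32 ≈ 52.40 items; rounding up, 53.

53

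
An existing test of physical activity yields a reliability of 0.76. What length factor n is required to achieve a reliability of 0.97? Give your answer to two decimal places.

Rearranging the Spearman-Brown formula for n,
n = r*(1 − r) / [ r (1 − r*) ]
n = 0.97 × (1 − 0.76) / [ 0.76 × (1 − 0.97) ]
n = 0.2328 / 0.0228 ≈ 10.2105

10.21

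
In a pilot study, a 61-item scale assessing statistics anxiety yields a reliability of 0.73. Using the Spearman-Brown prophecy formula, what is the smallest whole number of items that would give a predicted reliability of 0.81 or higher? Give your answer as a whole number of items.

Spearman-Brown solved for the length factor n:
n = r_target (1 − r_old) / [ r_old (1 − r_target) ]
n = 0.81 × (1 − 0.73) / [ 0.73 × (1 − 0.81) ]
n = 0.2187 / 0.1387 ≈ 1.5768
So the test needs 1.5768 × 61 ≈ 96.18 items; rounding up, 97.

97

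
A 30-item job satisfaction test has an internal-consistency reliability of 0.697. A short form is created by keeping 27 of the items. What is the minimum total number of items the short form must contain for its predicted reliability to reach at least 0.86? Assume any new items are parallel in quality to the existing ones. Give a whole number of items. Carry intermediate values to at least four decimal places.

Short-form reliability: n = 27/30 = 0.9000; r_27 = n·r/(1+(n−1)r) ≈ 0.6743
Then solve for n' with r_old = 0.6743, r_target = 0.86: n' = 0.86(1 − 0.6743)/[0.6743(1 − 0.86)] = 2.9671
Items = 2.9671 × 27 ≈ 80.11 → 81

81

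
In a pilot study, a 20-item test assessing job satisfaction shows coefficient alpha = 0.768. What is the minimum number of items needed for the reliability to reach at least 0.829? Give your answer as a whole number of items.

30

Invert Spearman-Brown to solve for n:
n = r*(1 − r) / [ r (1 − r*) ]
n = [0.829 × 0.232] / [0.768 × 0.171]
  = 0.192328 / 0.131328 = 1.4645
Items needed = n × 20 = 1.4645 × 20 ≈ 29.29 → round up to 30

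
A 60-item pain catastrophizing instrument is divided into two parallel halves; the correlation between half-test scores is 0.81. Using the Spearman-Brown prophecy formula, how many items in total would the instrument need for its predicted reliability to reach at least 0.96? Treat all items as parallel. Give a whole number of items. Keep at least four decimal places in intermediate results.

Corrected full-test reliability: r_full = 2 × 0.81 / (1 + 0.81) ≈ 0.8950
Solve Spearman-Brown for n: n = 0.96(1 − 0.8950) / [0.8950(1 − 0.96)] = 2.8156
Required items = 2.8156 × 60 = 168.94, so 169 items.

169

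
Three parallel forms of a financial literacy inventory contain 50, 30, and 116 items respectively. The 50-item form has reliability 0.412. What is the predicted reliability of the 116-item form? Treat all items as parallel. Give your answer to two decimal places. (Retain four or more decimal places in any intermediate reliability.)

0.62

The 30-item form is not needed; work directly from the 50-item form with n = 116/50 = 2.3200.
r_{116} = n·r / (1 + (n − 1)·r) = 0.9558 / 1.5438 ≈ 0.6191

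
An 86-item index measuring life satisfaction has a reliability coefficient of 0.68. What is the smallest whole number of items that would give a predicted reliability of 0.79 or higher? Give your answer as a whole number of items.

n = 0.79(1 − 0.68) / [0.68(1 − 0.79)]
n = 0.2528 / 0.1428 ≈ 1.7703
1.7703 × 86 = 152.25 → 153 items

153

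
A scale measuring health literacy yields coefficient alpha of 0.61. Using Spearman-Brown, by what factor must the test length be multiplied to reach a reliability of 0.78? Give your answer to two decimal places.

2.27

n = 0.78 × (1 − 0.61) / [ 0.61 × (1 − 0.78) ]
  = 0.3042 / 0.1342 = 2.2668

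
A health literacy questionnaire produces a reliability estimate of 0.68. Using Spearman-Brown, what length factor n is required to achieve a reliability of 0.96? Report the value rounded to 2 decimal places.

Invert Spearman-Brown to solve for n:
n = r_target (1 − r_old) / [ r_old (1 − r_target) ]
n = [0.96 × 0.32] / [0.68 × 0.04]
  = 0.3072 / 0.0272 = 11.2941

11.29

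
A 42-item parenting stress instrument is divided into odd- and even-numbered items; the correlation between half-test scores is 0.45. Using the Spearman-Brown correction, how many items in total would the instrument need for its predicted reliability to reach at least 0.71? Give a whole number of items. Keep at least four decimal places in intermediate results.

63

r_full = 2(0.45)/(1 + 0.45) = 0.6207
Solve Spearman-Brown for n: n = 0.71(1 − 0.6207) / [0.6207(1 − 0.71)] = 1.4961
Required items = 1.4961 × 42 = 62.84, so 63 items.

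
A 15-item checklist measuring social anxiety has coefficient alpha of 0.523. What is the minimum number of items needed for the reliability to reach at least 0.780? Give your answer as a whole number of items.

49

n = 0.780 × (1 − 0.523) / [ 0.523 × (1 − 0.780) ]
  = 0.372060 / 0.115060 = 3.2336
3.2336 × 15 = 48.50 → 49 items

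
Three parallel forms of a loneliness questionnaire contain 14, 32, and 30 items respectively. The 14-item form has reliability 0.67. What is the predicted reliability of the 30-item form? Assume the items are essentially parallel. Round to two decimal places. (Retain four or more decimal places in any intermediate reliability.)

0.81

The 32-item form is not needed; work directly from the 14-item form with n = 30/14 = 2.1429.
r_{30} = n·r / (1 + (n − 1)·r) = 1.4357 / 1.7657 ≈ 0.8131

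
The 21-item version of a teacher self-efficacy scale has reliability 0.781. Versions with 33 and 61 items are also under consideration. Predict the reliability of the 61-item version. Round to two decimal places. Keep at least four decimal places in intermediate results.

Only the ratio of lengths matters: n = 61/21 = 2.9048
r_{61} = n·r / (1 + (n − 1)·r) = 2.2686 / 2.4876 ≈ 0.9120

0.91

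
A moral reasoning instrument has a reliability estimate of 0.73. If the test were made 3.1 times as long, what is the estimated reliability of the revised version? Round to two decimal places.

By Spearman-Brown, r_new = n r / (1 + (n − 1) r).
r_new = (3.1 × 0.73) / (1 + (3.1 − 1) × 0.73)
     = 2.2630 / 2.5330 = 0.8934

0.89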